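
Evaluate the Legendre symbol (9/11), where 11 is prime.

Euler's criterion: (9/11) ≡ 9^5 (mod 11).
9^2 ≡ 4 (mod 11)
9^4 ≡ 5 (mod 11)
9^5 = 9^(4+1) ≡ 1 (mod 11).
Result is 1, so (9/11) = 1.

1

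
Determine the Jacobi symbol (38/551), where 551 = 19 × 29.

0

Pull out 2: since 551 ≡ 7 (mod 8), (2/551) = +1.
Reciprocity: 19 ≡ 3 and 551 ≡ 3 (mod 4), so (19/551) = −(551/19).
Reduce top mod 19: now compute (0/19).
Top reduces to 0: gcd > 1, so the symbol is 0.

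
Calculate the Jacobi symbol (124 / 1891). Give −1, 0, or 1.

0

Pull out 2^2: since 1891 ≡ 3 (mod 8), (2/1891) = -1, so (2/1891)^2 = +1.
Reciprocity: 31 ≡ 3 and 1891 ≡ 3 (mod 4), so (31/1891) = −(1891/31).
Reduce top mod 31: now compute (0/31).
Top reduces to 0: gcd > 1, so the symbol is 0.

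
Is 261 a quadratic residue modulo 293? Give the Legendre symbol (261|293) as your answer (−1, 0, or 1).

Euler's criterion: (261/293) ≡ 261^146 (mod 293).
261^2 ≡ 145 (mod 293)
261^4 ≡ 222 (mod 293)
261^8 ≡ 60 (mod 293)
261^16 ≡ 84 (mod 293)
261^32 ≡ 24 (mod 293)
261^64 ≡ 283 (mod 293)
261^128 ≡ 100 (mod 293)
261^146 = 261^(128+16+2) ≡ 292 (mod 293).
Result is 292 ≡ −1, so (261/293) = −1.

-1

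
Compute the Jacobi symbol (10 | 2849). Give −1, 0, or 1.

1

Pull out 2: since 2849 ≡ 1 (mod 8), (2/2849) = +1.
Reciprocity: 5 ≡ 1 and 2849 ≡ 1 (mod 4), so (5/2849) = +(2849/5).
Reduce top mod 5: now compute (4/5).
Pull out 2^2: since 5 ≡ 5 (mod 8), (2/5) = -1, so (2/5)^2 = +1.
Reached (1/5) = 1. Collecting the sign flips along the way, the symbol is +1.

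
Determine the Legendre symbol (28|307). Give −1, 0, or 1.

1

Pull out 2^2: since 307 ≡ 3 (mod 8), (2/307) = -1, so (2/307)^2 = +1.
Reciprocity: 7 ≡ 3 and 307 ≡ 3 (mod 4), so (7/307) = −(307/7).
Reduce top mod 7: now compute (6/7).
Pull out 2: since 7 ≡ 7 (mod 8), (2/7) = +1.
Reciprocity: 3 ≡ 3 and 7 ≡ 3 (mod 4), so (3/7) = −(7/3).
Reduce top mod 3: now compute (1/3).
Reached (1/3) = 1. Collecting the sign flips along the way, the symbol is +1.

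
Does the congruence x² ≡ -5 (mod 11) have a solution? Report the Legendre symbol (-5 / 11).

-1

First reduce: -5 ≡ 6 (mod 11).
Pull out 2: since 11 ≡ 3 (mod 8), (2/11) = -1.
Reciprocity: 3 ≡ 3 and 11 ≡ 3 (mod 4), so (3/11) = −(11/3).
Reduce top mod 3: now compute (2/3).
Pull out 2: since 3 ≡ 3 (mod 8), (2/3) = -1.
Reached (1/3) = 1. Collecting the sign flips along the way, the symbol is -1.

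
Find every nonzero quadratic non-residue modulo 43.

Square k = 1,…,21 (k and 43−k give the same square):
1²=1, 2²=4, 3²=9, 4²=16, 5²=25, 6²=36, 7²≡6, 8²≡21, 9²≡38, 10²≡14, 11²≡35, 12²≡15, 13²≡40, 14²≡24, 15²≡10, 16²≡41, 17²≡31, 18²≡23, 19²≡17, 20²≡13, 21²≡11 (mod 43).
The residues are {1, 4, 6, 9, 10, 11, 13, 14, 15, 16, 17, 21, 23, 24, 25, 31, 35, 36, 38, 40, 41}; the non-residues are the remaining 21 nonzero classes.

2, 3, 5, 7, 8, 12, 18, 19, 20, 22, 26, 27, 28, 29, 30, 32, 33, 34, 37, 39, 42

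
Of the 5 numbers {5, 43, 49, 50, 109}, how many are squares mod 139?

(5/139) = +1 → QR.
(43/139) = -1 → non-residue.
(49/139) = +1 → QR.
(50/139) = -1 → non-residue.
(109/139) = -1 → non-residue.
Total quadratic residues among the 5: 2.

2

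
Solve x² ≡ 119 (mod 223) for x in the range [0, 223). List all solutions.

66, 157

Since 223 ≡ 3 (mod 4), a square root of 119 is 119^((223+1)/4) = 119^56 mod 223.
Repeated squaring: 119^2≡112, 119^4≡56, 119^8≡14, 119^16≡196, 119^32≡60 (mod 223).
119^56 = 119^(32+16+8) ≡ 66 (mod 223).
Check: 66² = 4356 ≡ 119 (mod 223). The two roots are 66 and 157.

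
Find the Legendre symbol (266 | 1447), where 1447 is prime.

1

Pull out 2: since 1447 ≡ 7 (mod 8), (2/1447) = +1.
Reciprocity: 133 ≡ 1 and 1447 ≡ 3 (mod 4), so (133/1447) = +(1447/133).
Reduce top mod 133: now compute (117/133).
Reciprocity: 117 ≡ 1 and 133 ≡ 1 (mod 4), so (117/133) = +(133/117).
Reduce top mod 117: now compute (16/117).
Pull out 2^4: since 117 ≡ 5 (mod 8), (2/117) = -1, so (2/117)^4 = +1.
Reached (1/117) = 1. Collecting the sign flips along the way, the symbol is +1.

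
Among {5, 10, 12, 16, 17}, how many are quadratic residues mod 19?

3

(5/19) = +1 → QR.
(10/19) = -1 → non-residue.
(12/19) = -1 → non-residue.
(16/19) = +1 → QR.
(17/19) = +1 → QR.
Total quadratic residues among the 5: 3.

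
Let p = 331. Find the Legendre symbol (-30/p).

First reduce: -30 ≡ 301 (mod 331).
Reciprocity: 301 ≡ 1 and 331 ≡ 3 (mod 4), so (301/331) = +(331/301).
Reduce top mod 301: now compute (30/301).
Pull out 2: since 301 ≡ 5 (mod 8), (2/301) = -1.
Reciprocity: 15 ≡ 3 and 301 ≡ 1 (mod 4), so (15/301) = +(301/15).
Reduce top mod 15: now compute (1/15).
Reached (1/15) = 1. Collecting the sign flips along the way, the symbol is -1.

-1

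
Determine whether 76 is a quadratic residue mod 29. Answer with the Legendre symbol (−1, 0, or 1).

-1

First reduce: 76 ≡ 18 (mod 29).
Pull out 2: since 29 ≡ 5 (mod 8), (2/29) = -1.
Reciprocity: 9 ≡ 1 and 29 ≡ 1 (mod 4), so (9/29) = +(29/9).
Reduce top mod 9: now compute (2/9).
Pull out 2: since 9 ≡ 1 (mod 8), (2/9) = +1.
Reached (1/9) = 1. Collecting the sign flips along the way, the symbol is -1.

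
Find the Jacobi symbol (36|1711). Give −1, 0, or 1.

Pull out 2^2: since 1711 ≡ 7 (mod 8), (2/1711) = +1, so (2/1711)^2 = +1.
Reciprocity: 9 ≡ 1 and 1711 ≡ 3 (mod 4), so (9/1711) = +(1711/9).
Reduce top mod 9: now compute (1/9).
Reached (1/9) = 1. Collecting the sign flips along the way, the symbol is +1.

1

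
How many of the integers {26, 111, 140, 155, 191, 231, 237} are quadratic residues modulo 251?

(26/251) = -1 → non-residue.
(111/251) = -1 → non-residue.
(140/251) = +1 → QR.
(155/251) = +1 → QR.
(191/251) = -1 → non-residue.
(231/251) = -1 → non-residue.
(237/251) = +1 → QR.
Total quadratic residues among the 7: 3.

3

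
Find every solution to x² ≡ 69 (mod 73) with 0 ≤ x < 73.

19, 54

73 ≡ 1 (mod 4), so we find a root by search.
Trying successive values, 19² = 361 ≡ 69 (mod 73). The other root is 73 − 19 = 54.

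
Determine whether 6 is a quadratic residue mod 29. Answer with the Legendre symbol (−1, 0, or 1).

Euler's criterion: (6/29) ≡ 6^14 (mod 29).
6^2 ≡ 7 (mod 29)
6^4 ≡ 20 (mod 29)
6^8 ≡ 23 (mod 29)
6^14 = 6^(8+4+2) ≡ 1 (mod 29).
Result is 1, so (6/29) = 1.

1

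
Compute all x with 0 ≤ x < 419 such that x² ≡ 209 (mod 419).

Since 419 ≡ 3 (mod 4), a square root of 209 is 209^((419+1)/4) = 209^105 mod 419.
Repeated squaring: 209^2≡105, 209^4≡131, 209^8≡401, 209^16≡324, 209^32≡226, 209^64≡377 (mod 419).
209^105 = 209^(64+32+8+1) ≡ 48 (mod 419).
Check: 48² = 2304 ≡ 209 (mod 419). The two roots are 48 and 371.

48, 371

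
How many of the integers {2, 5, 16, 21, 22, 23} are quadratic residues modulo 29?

4

(2/29) = -1 → non-residue.
(5/29) = +1 → QR.
(16/29) = +1 → QR.
(21/29) = -1 → non-residue.
(22/29) = +1 → QR.
(23/29) = +1 → QR.
Total quadratic residues among the 6: 4.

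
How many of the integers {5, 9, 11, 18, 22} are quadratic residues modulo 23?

(5/23) = -1 → non-residue.
(9/23) = +1 → QR.
(11/23) = -1 → non-residue.
(18/23) = +1 → QR.
(22/23) = -1 → non-residue.
Total quadratic residues among the 5: 2.

2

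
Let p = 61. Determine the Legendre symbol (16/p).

Pull out 2^4: since 61 ≡ 5 (mod 8), (2/61) = -1, so (2/61)^4 = +1.
Reached (1/61) = 1. Collecting the sign flips along the way, the symbol is +1.

1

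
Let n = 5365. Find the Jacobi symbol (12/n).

Pull out 2^2: since 5365 ≡ 5 (mod 8), (2/5365) = -1, so (2/5365)^2 = +1.
Reciprocity: 3 ≡ 3 and 5365 ≡ 1 (mod 4), so (3/5365) = +(5365/3).
Reduce top mod 3: now compute (1/3).
Reached (1/3) = 1. Collecting the sign flips along the way, the symbol is +1.

1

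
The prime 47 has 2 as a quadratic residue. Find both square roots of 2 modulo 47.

Since 47 ≡ 3 (mod 4), a square root of 2 is 2^((47+1)/4) = 2^12 mod 47.
Repeated squaring: 2^2≡4, 2^4≡16, 2^8≡21 (mod 47).
2^12 = 2^(8+4) ≡ 7 (mod 47).
Check: 7² = 49 ≡ 2 (mod 47). The two roots are 7 and 40.

7, 40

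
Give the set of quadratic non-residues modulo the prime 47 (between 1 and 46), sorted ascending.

Square k = 1,…,23 (k and 47−k give the same square):
1²=1, 2²=4, 3²=9, 4²=16, 5²=25, 6²=36, 7²≡2, 8²≡17, 9²≡34, 10²≡6, 11²≡27, 12²≡3, 13²≡28, 14²≡8, 15²≡37, 16²≡21, 17²≡7, 18²≡42, 19²≡32, 20²≡24, 21²≡18, 22²≡14, 23²≡12 (mod 47).
The residues are {1, 2, 3, 4, 6, 7, 8, 9, 12, 14, 16, 17, 18, 21, 24, 25, 27, 28, 32, 34, 36, 37, 42}; the non-residues are the remaining 23 nonzero classes.

5,10,11,13,15,19,20,22,23,26,29,30,31,33,35,38,39,40,41,43,44,45,46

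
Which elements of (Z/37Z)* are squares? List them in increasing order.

Square k = 1,…,18 (k and 37−k give the same square):
1²=1, 2²=4, 3²=9, 4²=16, 5²=25, 6²=36, 7²≡12, 8²≡27, 9²≡7, 10²≡26, 11²≡10, 12²≡33, 13²≡21, 14²≡11, 15²≡3, 16²≡34, 17²≡30, 18²≡28 (mod 37).
So the quadratic residues mod 37 are {1, 3, 4, 7, 9, 10, 11, 12, 16, 21, 25, 26, 27, 28, 30, 33, 34, 36}.

1 3 4 7 9 10 11 12 16 21 25 26 27 28 30 33 34 36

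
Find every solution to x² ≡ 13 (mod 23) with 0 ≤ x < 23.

6, 17

Since 23 ≡ 3 (mod 4), a square root of 13 is 13^((23+1)/4) = 13^6 mod 23.
Repeated squaring: 13^2≡8, 13^4≡18 (mod 23).
13^6 = 13^(4+2) ≡ 6 (mod 23).
Check: 6² = 36 ≡ 13 (mod 23). The two roots are 6 and 17.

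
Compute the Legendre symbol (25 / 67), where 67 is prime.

1

Euler's criterion: (25/67) ≡ 25^33 (mod 67).
25^2 ≡ 22 (mod 67)
25^4 ≡ 15 (mod 67)
25^8 ≡ 24 (mod 67)
25^16 ≡ 40 (mod 67)
25^32 ≡ 59 (mod 67)
25^33 = 25^(32+1) ≡ 1 (mod 67).
Result is 1, so (25/67) = 1.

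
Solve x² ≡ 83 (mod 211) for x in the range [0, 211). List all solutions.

100, 111

Since 211 ≡ 3 (mod 4), a square root of 83 is 83^((211+1)/4) = 83^53 mod 211.
Repeated squaring: 83^2≡137, 83^4≡201, 83^8≡100, 83^16≡83, 83^32≡137 (mod 211).
83^53 = 83^(32+16+4+1) ≡ 100 (mod 211).
Check: 100² = 10000 ≡ 83 (mod 211). The two roots are 100 and 111.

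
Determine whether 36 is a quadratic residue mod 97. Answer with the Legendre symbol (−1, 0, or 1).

Pull out 2^2: since 97 ≡ 1 (mod 8), (2/97) = +1, so (2/97)^2 = +1.
Reciprocity: 9 ≡ 1 and 97 ≡ 1 (mod 4), so (9/97) = +(97/9).
Reduce top mod 9: now compute (7/9).
Reciprocity: 7 ≡ 3 and 9 ≡ 1 (mod 4), so (7/9) = +(9/7).
Reduce top mod 7: now compute (2/7).
Pull out 2: since 7 ≡ 7 (mod 8), (2/7) = +1.
Reached (1/7) = 1. Collecting the sign flips along the way, the symbol is +1.

1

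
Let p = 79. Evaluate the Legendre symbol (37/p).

-1

Euler's criterion: (37/79) ≡ 37^39 (mod 79).
37^2 ≡ 26 (mod 79)
37^4 ≡ 44 (mod 79)
37^8 ≡ 40 (mod 79)
37^16 ≡ 20 (mod 79)
37^32 ≡ 5 (mod 79)
37^39 = 37^(32+4+2+1) ≡ 78 (mod 79).
Result is 78 ≡ −1, so (37/79) = −1.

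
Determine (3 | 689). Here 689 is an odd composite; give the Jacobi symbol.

Reciprocity: 3 ≡ 3 and 689 ≡ 1 (mod 4), so (3/689) = +(689/3).
Reduce top mod 3: now compute (2/3).
Pull out 2: since 3 ≡ 3 (mod 8), (2/3) = -1.
Reached (1/3) = 1. Collecting the sign flips along the way, the symbol is -1.

-1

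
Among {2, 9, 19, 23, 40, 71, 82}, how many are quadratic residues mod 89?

(2/89) = +1 → QR.
(9/89) = +1 → QR.
(19/89) = -1 → non-residue.
(23/89) = -1 → non-residue.
(40/89) = +1 → QR.
(71/89) = +1 → QR.
(82/89) = -1 → non-residue.
Total quadratic residues among the 7: 4.

4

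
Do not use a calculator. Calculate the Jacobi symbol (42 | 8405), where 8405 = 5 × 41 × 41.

Pull out 2: since 8405 ≡ 5 (mod 8), (2/8405) = -1.
Reciprocity: 21 ≡ 1 and 8405 ≡ 1 (mod 4), so (21/8405) = +(8405/21).
Reduce top mod 21: now compute (5/21).
Reciprocity: 5 ≡ 1 and 21 ≡ 1 (mod 4), so (5/21) = +(21/5).
Reduce top mod 5: now compute (1/5).
Reached (1/5) = 1. Collecting the sign flips along the way, the symbol is -1.

-1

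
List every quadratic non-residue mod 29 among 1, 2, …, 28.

2,3,8,10,11,12,14,15,17,18,19,21,26,27

Square k = 1,…,14 (k and 29−k give the same square):
1²=1, 2²=4, 3²=9, 4²=16, 5²=25, 6²≡7, 7²≡20, 8²≡6, 9²≡23, 10²≡13, 11²≡5, 12²≡28, 13²≡24, 14²≡22 (mod 29).
The residues are {1, 4, 5, 6, 7, 9, 13, 16, 20, 22, 23, 24, 25, 28}; the non-residues are the remaining 14 nonzero classes.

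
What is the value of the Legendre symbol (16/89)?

Pull out 2^4: since 89 ≡ 1 (mod 8), (2/89) = +1, so (2/89)^4 = +1.
Reached (1/89) = 1. Collecting the sign flips along the way, the symbol is +1.

1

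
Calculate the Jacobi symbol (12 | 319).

-1

Pull out 2^2: since 319 ≡ 7 (mod 8), (2/319) = +1, so (2/319)^2 = +1.
Reciprocity: 3 ≡ 3 and 319 ≡ 3 (mod 4), so (3/319) = −(319/3).
Reduce top mod 3: now compute (1/3).
Reached (1/3) = 1. Collecting the sign flips along the way, the symbol is -1.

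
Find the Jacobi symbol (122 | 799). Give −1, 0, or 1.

-1

Pull out 2: since 799 ≡ 7 (mod 8), (2/799) = +1.
Reciprocity: 61 ≡ 1 and 799 ≡ 3 (mod 4), so (61/799) = +(799/61).
Reduce top mod 61: now compute (6/61).
Pull out 2: since 61 ≡ 5 (mod 8), (2/61) = -1.
Reciprocity: 3 ≡ 3 and 61 ≡ 1 (mod 4), so (3/61) = +(61/3).
Reduce top mod 3: now compute (1/3).
Reached (1/3) = 1. Collecting the sign flips along the way, the symbol is -1.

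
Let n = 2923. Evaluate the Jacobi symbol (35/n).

Reciprocity: 35 ≡ 3 and 2923 ≡ 3 (mod 4), so (35/2923) = −(2923/35).
Reduce top mod 35: now compute (18/35).
Pull out 2: since 35 ≡ 3 (mod 8), (2/35) = -1.
Reciprocity: 9 ≡ 1 and 35 ≡ 3 (mod 4), so (9/35) = +(35/9).
Reduce top mod 9: now compute (8/9).
Pull out 2^3: since 9 ≡ 1 (mod 8), (2/9) = +1, so (2/9)^3 = +1.
Reached (1/9) = 1. Collecting the sign flips along the way, the symbol is +1.

1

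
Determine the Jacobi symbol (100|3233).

Pull out 2^2: since 3233 ≡ 1 (mod 8), (2/3233) = +1, so (2/3233)^2 = +1.
Reciprocity: 25 ≡ 1 and 3233 ≡ 1 (mod 4), so (25/3233) = +(3233/25).
Reduce top mod 25: now compute (8/25).
Pull out 2^3: since 25 ≡ 1 (mod 8), (2/25) = +1, so (2/25)^3 = +1.
Reached (1/25) = 1. Collecting the sign flips along the way, the symbol is +1.

1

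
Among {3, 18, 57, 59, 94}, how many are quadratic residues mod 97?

3

(3/97) = +1 → QR.
(18/97) = +1 → QR.
(57/97) = -1 → non-residue.
(59/97) = -1 → non-residue.
(94/97) = +1 → QR.
Total quadratic residues among the 5: 3.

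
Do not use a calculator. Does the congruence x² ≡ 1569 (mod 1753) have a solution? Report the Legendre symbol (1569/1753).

Reciprocity: 1569 ≡ 1 and 1753 ≡ 1 (mod 4), so (1569/1753) = +(1753/1569).
Reduce top mod 1569: now compute (184/1569).
Pull out 2^3: since 1569 ≡ 1 (mod 8), (2/1569) = +1, so (2/1569)^3 = +1.
Reciprocity: 23 ≡ 3 and 1569 ≡ 1 (mod 4), so (23/1569) = +(1569/23).
Reduce top mod 23: now compute (5/23).
Reciprocity: 5 ≡ 1 and 23 ≡ 3 (mod 4), so (5/23) = +(23/5).
Reduce top mod 5: now compute (3/5).
Reciprocity: 3 ≡ 3 and 5 ≡ 1 (mod 4), so (3/5) = +(5/3).
Reduce top mod 3: now compute (2/3).
Pull out 2: since 3 ≡ 3 (mod 8), (2/3) = -1.
Reached (1/3) = 1. Collecting the sign flips along the way, the symbol is -1.

-1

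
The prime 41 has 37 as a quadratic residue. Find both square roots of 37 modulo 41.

18, 23

41 ≡ 1 (mod 4), so we find a root by search.
Trying successive values, 18² = 324 ≡ 37 (mod 41). The other root is 41 − 18 = 23.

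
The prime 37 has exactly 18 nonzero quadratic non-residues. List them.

2, 5, 6, 8, 13, 14, 15, 17, 18, 19, 20, 22, 23, 24, 29, 31, 32, 35

Square k = 1,…,18 (k and 37−k give the same square):
1²=1, 2²=4, 3²=9, 4²=16, 5²=25, 6²=36, 7²≡12, 8²≡27, 9²≡7, 10²≡26, 11²≡10, 12²≡33, 13²≡21, 14²≡11, 15²≡3, 16²≡34, 17²≡30, 18²≡28 (mod 37).
The residues are {1, 3, 4, 7, 9, 10, 11, 12, 16, 21, 25, 26, 27, 28, 30, 33, 34, 36}; the non-residues are the remaining 18 nonzero classes.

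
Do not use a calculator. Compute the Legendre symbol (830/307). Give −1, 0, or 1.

First reduce: 830 ≡ 216 (mod 307).
Pull out 2^3: since 307 ≡ 3 (mod 8), (2/307) = -1, so (2/307)^3 = -1.
Reciprocity: 27 ≡ 3 and 307 ≡ 3 (mod 4), so (27/307) = −(307/27).
Reduce top mod 27: now compute (10/27).
Pull out 2: since 27 ≡ 3 (mod 8), (2/27) = -1.
Reciprocity: 5 ≡ 1 and 27 ≡ 3 (mod 4), so (5/27) = +(27/5).
Reduce top mod 5: now compute (2/5).
Pull out 2: since 5 ≡ 5 (mod 8), (2/5) = -1.
Reached (1/5) = 1. Collecting the sign flips along the way, the symbol is +1.

1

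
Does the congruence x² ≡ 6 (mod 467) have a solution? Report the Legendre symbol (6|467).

Euler's criterion: (6/467) ≡ 6^233 (mod 467).
6^2 ≡ 36 (mod 467)
6^4 ≡ 362 (mod 467)
6^8 ≡ 284 (mod 467)
6^16 ≡ 332 (mod 467)
6^32 ≡ 12 (mod 467)
6^64 ≡ 144 (mod 467)
6^128 ≡ 188 (mod 467)
6^233 = 6^(128+64+32+8+1) ≡ 466 (mod 467).
Result is 466 ≡ −1, so (6/467) = −1.

-1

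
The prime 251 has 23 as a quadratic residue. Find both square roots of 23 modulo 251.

Since 251 ≡ 3 (mod 4), a square root of 23 is 23^((251+1)/4) = 23^63 mod 251.
Repeated squaring: 23^2≡27, 23^4≡227, 23^8≡74, 23^16≡205, 23^32≡108 (mod 251).
23^63 = 23^(32+16+8+4+2+1) ≡ 147 (mod 251).
Check: 147² = 21609 ≡ 23 (mod 251). The two roots are 104 and 147.

104, 147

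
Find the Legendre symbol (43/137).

-1

Euler's criterion: (43/137) ≡ 43^68 (mod 137).
43^2 ≡ 68 (mod 137)
43^4 ≡ 103 (mod 137)
43^8 ≡ 60 (mod 137)
43^16 ≡ 38 (mod 137)
43^32 ≡ 74 (mod 137)
43^64 ≡ 133 (mod 137)
43^68 = 43^(64+4) ≡ 136 (mod 137).
Result is 136 ≡ −1, so (43/137) = −1.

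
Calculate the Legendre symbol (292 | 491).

Euler's criterion: (292/491) ≡ 292^245 (mod 491).
292^2 ≡ 321 (mod 491)
292^4 ≡ 422 (mod 491)
292^8 ≡ 342 (mod 491)
292^16 ≡ 106 (mod 491)
292^32 ≡ 434 (mod 491)
292^64 ≡ 303 (mod 491)
292^128 ≡ 483 (mod 491)
292^245 = 292^(128+64+32+16+4+1) ≡ 490 (mod 491).
Result is 490 ≡ −1, so (292/491) = −1.

-1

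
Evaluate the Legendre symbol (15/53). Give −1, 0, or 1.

Reciprocity: 15 ≡ 3 and 53 ≡ 1 (mod 4), so (15/53) = +(53/15).
Reduce top mod 15: now compute (8/15).
Pull out 2^3: since 15 ≡ 7 (mod 8), (2/15) = +1, so (2/15)^3 = +1.
Reached (1/15) = 1. Collecting the sign flips along the way, the symbol is +1.

1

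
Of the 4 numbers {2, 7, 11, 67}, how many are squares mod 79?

3

(2/79) = +1 → QR.
(7/79) = -1 → non-residue.
(11/79) = +1 → QR.
(67/79) = +1 → QR.
Total quadratic residues among the 4: 3.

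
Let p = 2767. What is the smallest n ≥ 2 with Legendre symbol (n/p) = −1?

(2/2767) = +1, so 2 is a residue.
(3/2767) = −1, so 3 is the smallest positive non-residue mod 2767.

3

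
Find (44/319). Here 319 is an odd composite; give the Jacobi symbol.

Pull out 2^2: since 319 ≡ 7 (mod 8), (2/319) = +1, so (2/319)^2 = +1.
Reciprocity: 11 ≡ 3 and 319 ≡ 3 (mod 4), so (11/319) = −(319/11).
Reduce top mod 11: now compute (0/11).
Top reduces to 0: gcd > 1, so the symbol is 0.

0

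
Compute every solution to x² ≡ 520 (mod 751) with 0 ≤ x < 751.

166, 585

Since 751 ≡ 3 (mod 4), a square root of 520 is 520^((751+1)/4) = 520^188 mod 751.
Repeated squaring: 520^2≡40, 520^4≡98, 520^8≡592, 520^16≡498, 520^32≡174, 520^64≡236, 520^128≡122 (mod 751).
520^188 = 520^(128+32+16+8+4) ≡ 585 (mod 751).
Check: 585² = 342225 ≡ 520 (mod 751). The two roots are 166 and 585.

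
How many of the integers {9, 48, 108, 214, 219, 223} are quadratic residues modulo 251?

5

(9/251) = +1 → QR.
(48/251) = +1 → QR.
(108/251) = +1 → QR.
(214/251) = +1 → QR.
(219/251) = +1 → QR.
(223/251) = -1 → non-residue.
Total quadratic residues among the 6: 5.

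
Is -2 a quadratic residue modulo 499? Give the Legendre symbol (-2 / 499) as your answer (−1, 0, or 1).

First reduce: -2 ≡ 497 (mod 499).
Reciprocity: 497 ≡ 1 and 499 ≡ 3 (mod 4), so (497/499) = +(499/497).
Reduce top mod 497: now compute (2/497).
Pull out 2: since 497 ≡ 1 (mod 8), (2/497) = +1.
Reached (1/497) = 1. Collecting the sign flips along the way, the symbol is +1.

1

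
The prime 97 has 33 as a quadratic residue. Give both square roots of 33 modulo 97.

97 ≡ 1 (mod 4), so we find a root by search.
Trying successive values, 18² = 324 ≡ 33 (mod 97). The other root is 97 − 18 = 79.

18, 79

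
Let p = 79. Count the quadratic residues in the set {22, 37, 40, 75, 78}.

2

(22/79) = +1 → QR.
(37/79) = -1 → non-residue.
(40/79) = +1 → QR.
(75/79) = -1 → non-residue.
(78/79) = -1 → non-residue.
Total quadratic residues among the 5: 2.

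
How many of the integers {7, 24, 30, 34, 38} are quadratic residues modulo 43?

(7/43) = -1 → non-residue.
(24/43) = +1 → QR.
(30/43) = -1 → non-residue.
(34/43) = -1 → non-residue.
(38/43) = +1 → QR.
Total quadratic residues among the 5: 2.

2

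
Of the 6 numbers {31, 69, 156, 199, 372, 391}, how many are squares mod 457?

0

(31/457) = -1 → non-residue.
(69/457) = -1 → non-residue.
(156/457) = -1 → non-residue.
(199/457) = -1 → non-residue.
(372/457) = -1 → non-residue.
(391/457) = -1 → non-residue.
Total quadratic residues among the 6: 0.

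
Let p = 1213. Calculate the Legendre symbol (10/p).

1

Pull out 2: since 1213 ≡ 5 (mod 8), (2/1213) = -1.
Reciprocity: 5 ≡ 1 and 1213 ≡ 1 (mod 4), so (5/1213) = +(1213/5).
Reduce top mod 5: now compute (3/5).
Reciprocity: 3 ≡ 3 and 5 ≡ 1 (mod 4), so (3/5) = +(5/3).
Reduce top mod 3: now compute (2/3).
Pull out 2: since 3 ≡ 3 (mod 8), (2/3) = -1.
Reached (1/3) = 1. Collecting the sign flips along the way, the symbol is +1.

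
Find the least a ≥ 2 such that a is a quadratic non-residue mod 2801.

(2/2801) = +1, so 2 is a residue.
(3/2801) = −1, so 3 is the smallest positive non-residue mod 2801.

3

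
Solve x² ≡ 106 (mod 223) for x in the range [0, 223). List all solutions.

Since 223 ≡ 3 (mod 4), a square root of 106 is 106^((223+1)/4) = 106^56 mod 223.
Repeated squaring: 106^2≡86, 106^4≡37, 106^8≡31, 106^16≡69, 106^32≡78 (mod 223).
106^56 = 106^(32+16+8) ≡ 38 (mod 223).
Check: 38² = 1444 ≡ 106 (mod 223). The two roots are 38 and 185.

38, 185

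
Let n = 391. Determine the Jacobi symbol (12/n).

Pull out 2^2: since 391 ≡ 7 (mod 8), (2/391) = +1, so (2/391)^2 = +1.
Reciprocity: 3 ≡ 3 and 391 ≡ 3 (mod 4), so (3/391) = −(391/3).
Reduce top mod 3: now compute (1/3).
Reached (1/3) = 1. Collecting the sign flips along the way, the symbol is -1.

-1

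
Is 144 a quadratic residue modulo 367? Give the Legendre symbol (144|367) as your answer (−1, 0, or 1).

1

Euler's criterion: (144/367) ≡ 144^183 (mod 367).
144^2 ≡ 184 (mod 367)
144^4 ≡ 92 (mod 367)
144^8 ≡ 23 (mod 367)
144^16 ≡ 162 (mod 367)
144^32 ≡ 187 (mod 367)
144^64 ≡ 104 (mod 367)
144^128 ≡ 173 (mod 367)
144^183 = 144^(128+32+16+4+2+1) ≡ 1 (mod 367).
Result is 1, so (144/367) = 1.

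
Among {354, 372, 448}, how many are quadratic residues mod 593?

(354/593) = -1 → non-residue.
(372/593) = -1 → non-residue.
(448/593) = -1 → non-residue.
Total quadratic residues among the 3: 0.

0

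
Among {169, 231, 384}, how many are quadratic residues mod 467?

(169/467) = +1 → QR.
(231/467) = -1 → non-residue.
(384/467) = -1 → non-residue.
Total quadratic residues among the 3: 1.

1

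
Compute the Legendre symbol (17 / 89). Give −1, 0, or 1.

1

Reciprocity: 17 ≡ 1 and 89 ≡ 1 (mod 4), so (17/89) = +(89/17).
Reduce top mod 17: now compute (4/17).
Pull out 2^2: since 17 ≡ 1 (mod 8), (2/17) = +1, so (2/17)^2 = +1.
Reached (1/17) = 1. Collecting the sign flips along the way, the symbol is +1.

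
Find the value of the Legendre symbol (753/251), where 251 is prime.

First reduce: 753 ≡ 0 (mod 251).
Top reduces to 0: gcd > 1, so the symbol is 0.

0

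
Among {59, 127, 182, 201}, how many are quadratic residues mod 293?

(59/293) = +1 → QR.
(127/293) = -1 → non-residue.
(182/293) = -1 → non-residue.
(201/293) = -1 → non-residue.
Total quadratic residues among the 4: 1.

1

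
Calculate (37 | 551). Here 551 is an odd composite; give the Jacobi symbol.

1

Reciprocity: 37 ≡ 1 and 551 ≡ 3 (mod 4), so (37/551) = +(551/37).
Reduce top mod 37: now compute (33/37).
Reciprocity: 33 ≡ 1 and 37 ≡ 1 (mod 4), so (33/37) = +(37/33).
Reduce top mod 33: now compute (4/33).
Pull out 2^2: since 33 ≡ 1 (mod 8), (2/33) = +1, so (2/33)^2 = +1.
Reached (1/33) = 1. Collecting the sign flips along the way, the symbol is +1.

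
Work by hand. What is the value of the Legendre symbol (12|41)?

-1

Pull out 2^2: since 41 ≡ 1 (mod 8), (2/41) = +1, so (2/41)^2 = +1.
Reciprocity: 3 ≡ 3 and 41 ≡ 1 (mod 4), so (3/41) = +(41/3).
Reduce top mod 3: now compute (2/3).
Pull out 2: since 3 ≡ 3 (mod 8), (2/3) = -1.
Reached (1/3) = 1. Collecting the sign flips along the way, the symbol is -1.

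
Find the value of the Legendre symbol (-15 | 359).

First reduce: -15 ≡ 344 (mod 359).
Pull out 2^3: since 359 ≡ 7 (mod 8), (2/359) = +1, so (2/359)^3 = +1.
Reciprocity: 43 ≡ 3 and 359 ≡ 3 (mod 4), so (43/359) = −(359/43).
Reduce top mod 43: now compute (15/43).
Reciprocity: 15 ≡ 3 and 43 ≡ 3 (mod 4), so (15/43) = −(43/15).
Reduce top mod 15: now compute (13/15).
Reciprocity: 13 ≡ 1 and 15 ≡ 3 (mod 4), so (13/15) = +(15/13).
Reduce top mod 13: now compute (2/13).
Pull out 2: since 13 ≡ 5 (mod 8), (2/13) = -1.
Reached (1/13) = 1. Collecting the sign flips along the way, the symbol is -1.

-1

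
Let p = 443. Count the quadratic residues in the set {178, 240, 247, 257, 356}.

1

(178/443) = -1 → non-residue.
(240/443) = -1 → non-residue.
(247/443) = -1 → non-residue.
(257/443) = -1 → non-residue.
(356/443) = +1 → QR.
Total quadratic residues among the 5: 1.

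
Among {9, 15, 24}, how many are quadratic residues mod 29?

(9/29) = +1 → QR.
(15/29) = -1 → non-residue.
(24/29) = +1 → QR.
Total quadratic residues among the 3: 2.

2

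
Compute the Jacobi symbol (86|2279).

Pull out 2: since 2279 ≡ 7 (mod 8), (2/2279) = +1.
Reciprocity: 43 ≡ 3 and 2279 ≡ 3 (mod 4), so (43/2279) = −(2279/43).
Reduce top mod 43: now compute (0/43).
Top reduces to 0: gcd > 1, so the symbol is 0.

0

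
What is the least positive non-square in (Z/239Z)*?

7

(2/239) = +1, so 2 is a residue.
(3/239) = +1, so 3 is a residue.
(4/239) = +1, so 4 is a residue.
(5/239) = +1, so 5 is a residue.
(6/239) = +1, so 6 is a residue.
(7/239) = −1, so 7 is the smallest positive non-residue mod 239.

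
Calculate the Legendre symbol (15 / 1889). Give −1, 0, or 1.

-1

Reciprocity: 15 ≡ 3 and 1889 ≡ 1 (mod 4), so (15/1889) = +(1889/15).
Reduce top mod 15: now compute (14/15).
Pull out 2: since 15 ≡ 7 (mod 8), (2/15) = +1.
Reciprocity: 7 ≡ 3 and 15 ≡ 3 (mod 4), so (7/15) = −(15/7).
Reduce top mod 7: now compute (1/7).
Reached (1/7) = 1. Collecting the sign flips along the way, the symbol is -1.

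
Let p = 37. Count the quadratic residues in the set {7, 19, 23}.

(7/37) = +1 → QR.
(19/37) = -1 → non-residue.
(23/37) = -1 → non-residue.
Total quadratic residues among the 3: 1.

1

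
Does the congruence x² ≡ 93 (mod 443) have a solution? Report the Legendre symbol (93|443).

Euler's criterion: (93/443) ≡ 93^221 (mod 443).
93^2 ≡ 232 (mod 443)
93^4 ≡ 221 (mod 443)
93^8 ≡ 111 (mod 443)
93^16 ≡ 360 (mod 443)
93^32 ≡ 244 (mod 443)
93^64 ≡ 174 (mod 443)
93^128 ≡ 152 (mod 443)
93^221 = 93^(128+64+16+8+4+1) ≡ 442 (mod 443).
Result is 442 ≡ −1, so (93/443) = −1.

-1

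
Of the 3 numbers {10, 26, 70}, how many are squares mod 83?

(10/83) = +1 → QR.
(26/83) = +1 → QR.
(70/83) = +1 → QR.
Total quadratic residues among the 3: 3.

3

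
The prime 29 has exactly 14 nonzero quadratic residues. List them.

Square k = 1,…,14 (k and 29−k give the same square):
1²=1, 2²=4, 3²=9, 4²=16, 5²=25, 6²≡7, 7²≡20, 8²≡6, 9²≡23, 10²≡13, 11²≡5, 12²≡28, 13²≡24, 14²≡22 (mod 29).
So the quadratic residues mod 29 are {1, 4, 5, 6, 7, 9, 13, 16, 20, 22, 23, 24, 25, 28}.

1,4,5,6,7,9,13,16,20,22,23,24,25,28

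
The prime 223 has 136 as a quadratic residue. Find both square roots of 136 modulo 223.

Since 223 ≡ 3 (mod 4), a square root of 136 is 136^((223+1)/4) = 136^56 mod 223.
Repeated squaring: 136^2≡210, 136^4≡169, 136^8≡17, 136^16≡66, 136^32≡119 (mod 223).
136^56 = 136^(32+16+8) ≡ 164 (mod 223).
Check: 164² = 26896 ≡ 136 (mod 223). The two roots are 59 and 164.

59, 164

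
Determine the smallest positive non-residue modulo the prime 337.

5

(2/337) = +1, so 2 is a residue.
(3/337) = +1, so 3 is a residue.
(4/337) = +1, so 4 is a residue.
(5/337) = −1, so 5 is the smallest positive non-residue mod 337.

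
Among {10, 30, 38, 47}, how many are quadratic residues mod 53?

(10/53) = +1 → QR.
(30/53) = -1 → non-residue.
(38/53) = +1 → QR.
(47/53) = +1 → QR.
Total quadratic residues among the 4: 3.

3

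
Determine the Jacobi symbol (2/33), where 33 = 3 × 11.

1

Pull out 2: since 33 ≡ 1 (mod 8), (2/33) = +1.
Reached (1/33) = 1. Collecting the sign flips along the way, the symbol is +1.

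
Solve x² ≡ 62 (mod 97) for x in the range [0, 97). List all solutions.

97 ≡ 1 (mod 4), so we find a root by search.
Trying successive values, 16² = 256 ≡ 62 (mod 97). The other root is 97 − 16 = 81.

16, 81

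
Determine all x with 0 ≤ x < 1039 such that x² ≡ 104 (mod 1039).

Since 1039 ≡ 3 (mod 4), a square root of 104 is 104^((1039+1)/4) = 104^260 mod 1039.
Repeated squaring: 104^2≡426, 104^4≡690, 104^8≡238, 104^16≡538, 104^32≡602, 104^64≡832, 104^128≡250, 104^256≡160 (mod 1039).
104^260 = 104^(256+4) ≡ 266 (mod 1039).
Check: 266² = 70756 ≡ 104 (mod 1039). The two roots are 266 and 773.

266, 773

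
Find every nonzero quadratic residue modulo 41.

Square k = 1,…,20 (k and 41−k give the same square):
1²=1, 2²=4, 3²=9, 4²=16, 5²=25, 6²=36, 7²≡8, 8²≡23, 9²≡40, 10²≡18, 11²≡39, 12²≡21, 13²≡5, 14²≡32, 15²≡20, 16²≡10, 17²≡2, 18²≡37, 19²≡33, 20²≡31 (mod 41).
So the quadratic residues mod 41 are {1, 2, 4, 5, 8, 9, 10, 16, 18, 20, 21, 23, 25, 31, 32, 33, 36, 37, 39, 40}.

1, 2, 4, 5, 8, 9, 10, 16, 18, 20, 21, 23, 25, 31, 32, 33, 36, 37, 39, 40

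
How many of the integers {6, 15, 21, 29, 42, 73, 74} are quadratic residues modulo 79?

3

(6/79) = -1 → non-residue.
(15/79) = -1 → non-residue.
(21/79) = +1 → QR.
(29/79) = -1 → non-residue.
(42/79) = +1 → QR.
(73/79) = +1 → QR.
(74/79) = -1 → non-residue.
Total quadratic residues among the 7: 3.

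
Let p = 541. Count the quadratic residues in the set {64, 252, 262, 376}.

(64/541) = +1 → QR.
(252/541) = +1 → QR.
(262/541) = +1 → QR.
(376/541) = -1 → non-residue.
Total quadratic residues among the 4: 3.

3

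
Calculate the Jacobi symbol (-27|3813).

0

First reduce: -27 ≡ 3786 (mod 3813).
Pull out 2: since 3813 ≡ 5 (mod 8), (2/3813) = -1.
Reciprocity: 1893 ≡ 1 and 3813 ≡ 1 (mod 4), so (1893/3813) = +(3813/1893).
Reduce top mod 1893: now compute (27/1893).
Reciprocity: 27 ≡ 3 and 1893 ≡ 1 (mod 4), so (27/1893) = +(1893/27).
Reduce top mod 27: now compute (3/27).
Reciprocity: 3 ≡ 3 and 27 ≡ 3 (mod 4), so (3/27) = −(27/3).
Reduce top mod 3: now compute (0/3).
Top reduces to 0: gcd > 1, so the symbol is 0.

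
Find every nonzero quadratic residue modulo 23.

1, 2, 3, 4, 6, 8, 9, 12, 13, 16, 18

Square k = 1,…,11 (k and 23−k give the same square):
1²=1, 2²=4, 3²=9, 4²=16, 5²≡2, 6²≡13, 7²≡3, 8²≡18, 9²≡12, 10²≡8, 11²≡6 (mod 23).
So the quadratic residues mod 23 are {1, 2, 3, 4, 6, 8, 9, 12, 13, 16, 18}.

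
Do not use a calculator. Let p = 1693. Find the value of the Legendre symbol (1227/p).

Reciprocity: 1227 ≡ 3 and 1693 ≡ 1 (mod 4), so (1227/1693) = +(1693/1227).
Reduce top mod 1227: now compute (466/1227).
Pull out 2: since 1227 ≡ 3 (mod 8), (2/1227) = -1.
Reciprocity: 233 ≡ 1 and 1227 ≡ 3 (mod 4), so (233/1227) = +(1227/233).
Reduce top mod 233: now compute (62/233).
Pull out 2: since 233 ≡ 1 (mod 8), (2/233) = +1.
Reciprocity: 31 ≡ 3 and 233 ≡ 1 (mod 4), so (31/233) = +(233/31).
Reduce top mod 31: now compute (16/31).
Pull out 2^4: since 31 ≡ 7 (mod 8), (2/31) = +1, so (2/31)^4 = +1.
Reached (1/31) = 1. Collecting the sign flips along the way, the symbol is -1.

-1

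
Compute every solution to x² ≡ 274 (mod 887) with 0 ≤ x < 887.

255, 632

Since 887 ≡ 3 (mod 4), a square root of 274 is 274^((887+1)/4) = 274^222 mod 887.
Repeated squaring: 274^2≡568, 274^4≡643, 274^8≡107, 274^16≡805, 274^32≡515, 274^64≡12, 274^128≡144 (mod 887).
274^222 = 274^(128+64+16+8+4+2) ≡ 255 (mod 887).
Check: 255² = 65025 ≡ 274 (mod 887). The two roots are 255 and 632.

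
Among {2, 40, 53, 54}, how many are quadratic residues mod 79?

2

(2/79) = +1 → QR.
(40/79) = +1 → QR.
(53/79) = -1 → non-residue.
(54/79) = -1 → non-residue.
Total quadratic residues among the 4: 2.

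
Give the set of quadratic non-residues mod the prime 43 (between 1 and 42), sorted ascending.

Square k = 1,…,21 (k and 43−k give the same square):
1²=1, 2²=4, 3²=9, 4²=16, 5²=25, 6²=36, 7²≡6, 8²≡21, 9²≡38, 10²≡14, 11²≡35, 12²≡15, 13²≡40, 14²≡24, 15²≡10, 16²≡41, 17²≡31, 18²≡23, 19²≡17, 20²≡13, 21²≡11 (mod 43).
The residues are {1, 4, 6, 9, 10, 11, 13, 14, 15, 16, 17, 21, 23, 24, 25, 31, 35, 36, 38, 40, 41}; the non-residues are the remaining 21 nonzero classes.

2, 3, 5, 7, 8, 12, 18, 19, 20, 22, 26, 27, 28, 29, 30, 32, 33, 34, 37, 39, 42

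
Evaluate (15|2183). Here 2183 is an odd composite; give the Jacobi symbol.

-1

Reciprocity: 15 ≡ 3 and 2183 ≡ 3 (mod 4), so (15/2183) = −(2183/15).
Reduce top mod 15: now compute (8/15).
Pull out 2^3: since 15 ≡ 7 (mod 8), (2/15) = +1, so (2/15)^3 = +1.
Reached (1/15) = 1. Collecting the sign flips along the way, the symbol is -1.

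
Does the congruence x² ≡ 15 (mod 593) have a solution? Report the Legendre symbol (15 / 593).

Euler's criterion: (15/593) ≡ 15^296 (mod 593).
15^2 ≡ 225 (mod 593)
15^4 ≡ 220 (mod 593)
15^8 ≡ 367 (mod 593)
15^16 ≡ 78 (mod 593)
15^32 ≡ 154 (mod 593)
15^64 ≡ 589 (mod 593)
15^128 ≡ 16 (mod 593)
15^256 ≡ 256 (mod 593)
15^296 = 15^(256+32+8) ≡ 1 (mod 593).
Result is 1, so (15/593) = 1.

1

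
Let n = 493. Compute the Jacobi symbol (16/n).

Pull out 2^4: since 493 ≡ 5 (mod 8), (2/493) = -1, so (2/493)^4 = +1.
Reached (1/493) = 1. Collecting the sign flips along the way, the symbol is +1.

1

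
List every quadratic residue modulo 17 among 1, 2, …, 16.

Square k = 1,…,8 (k and 17−k give the same square):
1²=1, 2²=4, 3²=9, 4²=16, 5²≡8, 6²≡2, 7²≡15, 8²≡13 (mod 17).
So the quadratic residues mod 17 are {1, 2, 4, 8, 9, 13, 15, 16}.

1 2 4 8 9 13 15 16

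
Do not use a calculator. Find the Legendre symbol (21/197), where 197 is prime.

Euler's criterion: (21/197) ≡ 21^98 (mod 197).
21^2 ≡ 47 (mod 197)
21^4 ≡ 42 (mod 197)
21^8 ≡ 188 (mod 197)
21^16 ≡ 81 (mod 197)
21^32 ≡ 60 (mod 197)
21^64 ≡ 54 (mod 197)
21^98 = 21^(64+32+2) ≡ 196 (mod 197).
Result is 196 ≡ −1, so (21/197) = −1.

-1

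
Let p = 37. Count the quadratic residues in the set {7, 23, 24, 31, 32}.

1

(7/37) = +1 → QR.
(23/37) = -1 → non-residue.
(24/37) = -1 → non-residue.
(31/37) = -1 → non-residue.
(32/37) = -1 → non-residue.
Total quadratic residues among the 5: 1.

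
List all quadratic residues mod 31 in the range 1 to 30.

1,2,4,5,7,8,9,10,14,16,18,19,20,25,28

Square k = 1,…,15 (k and 31−k give the same square):
1²=1, 2²=4, 3²=9, 4²=16, 5²=25, 6²≡5, 7²≡18, 8²≡2, 9²≡19, 10²≡7, 11²≡28, 12²≡20, 13²≡14, 14²≡10, 15²≡8 (mod 31).
So the quadratic residues mod 31 are {1, 2, 4, 5, 7, 8, 9, 10, 14, 16, 18, 19, 20, 25, 28}.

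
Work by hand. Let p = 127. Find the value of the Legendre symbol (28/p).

-1

Pull out 2^2: since 127 ≡ 7 (mod 8), (2/127) = +1, so (2/127)^2 = +1.
Reciprocity: 7 ≡ 3 and 127 ≡ 3 (mod 4), so (7/127) = −(127/7).
Reduce top mod 7: now compute (1/7).
Reached (1/7) = 1. Collecting the sign flips along the way, the symbol is -1.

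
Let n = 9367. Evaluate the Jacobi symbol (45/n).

Reciprocity: 45 ≡ 1 and 9367 ≡ 3 (mod 4), so (45/9367) = +(9367/45).
Reduce top mod 45: now compute (7/45).
Reciprocity: 7 ≡ 3 and 45 ≡ 1 (mod 4), so (7/45) = +(45/7).
Reduce top mod 7: now compute (3/7).
Reciprocity: 3 ≡ 3 and 7 ≡ 3 (mod 4), so (3/7) = −(7/3).
Reduce top mod 3: now compute (1/3).
Reached (1/3) = 1. Collecting the sign flips along the way, the symbol is -1.

-1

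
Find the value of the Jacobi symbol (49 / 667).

1

Reciprocity: 49 ≡ 1 and 667 ≡ 3 (mod 4), so (49/667) = +(667/49).
Reduce top mod 49: now compute (30/49).
Pull out 2: since 49 ≡ 1 (mod 8), (2/49) = +1.
Reciprocity: 15 ≡ 3 and 49 ≡ 1 (mod 4), so (15/49) = +(49/15).
Reduce top mod 15: now compute (4/15).
Pull out 2^2: since 15 ≡ 7 (mod 8), (2/15) = +1, so (2/15)^2 = +1.
Reached (1/15) = 1. Collecting the sign flips along the way, the symbol is +1.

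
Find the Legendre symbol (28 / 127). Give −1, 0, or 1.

-1

Euler's criterion: (28/127) ≡ 28^63 (mod 127).
28^2 ≡ 22 (mod 127)
28^4 ≡ 103 (mod 127)
28^8 ≡ 68 (mod 127)
28^16 ≡ 52 (mod 127)
28^32 ≡ 37 (mod 127)
28^63 = 28^(32+16+8+4+2+1) ≡ 126 (mod 127).
Result is 126 ≡ −1, so (28/127) = −1.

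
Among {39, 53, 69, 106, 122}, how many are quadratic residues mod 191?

2

(39/191) = +1 → QR.
(53/191) = -1 → non-residue.
(69/191) = +1 → QR.
(106/191) = -1 → non-residue.
(122/191) = -1 → non-residue.
Total quadratic residues among the 5: 2.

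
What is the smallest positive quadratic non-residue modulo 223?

(2/223) = +1, so 2 is a residue.
(3/223) = −1, so 3 is the smallest positive non-residue mod 223.

3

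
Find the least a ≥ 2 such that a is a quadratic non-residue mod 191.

(2/191) = +1, so 2 is a residue.
(3/191) = +1, so 3 is a residue.
(4/191) = +1, so 4 is a residue.
(5/191) = +1, so 5 is a residue.
(6/191) = +1, so 6 is a residue.
(7/191) = −1, so 7 is the smallest positive non-residue mod 191.

7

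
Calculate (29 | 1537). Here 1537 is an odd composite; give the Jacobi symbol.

0

Reciprocity: 29 ≡ 1 and 1537 ≡ 1 (mod 4), so (29/1537) = +(1537/29).
Reduce top mod 29: now compute (0/29).
Top reduces to 0: gcd > 1, so the symbol is 0.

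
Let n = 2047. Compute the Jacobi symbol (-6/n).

First reduce: -6 ≡ 2041 (mod 2047).
Reciprocity: 2041 ≡ 1 and 2047 ≡ 3 (mod 4), so (2041/2047) = +(2047/2041).
Reduce top mod 2041: now compute (6/2041).
Pull out 2: since 2041 ≡ 1 (mod 8), (2/2041) = +1.
Reciprocity: 3 ≡ 3 and 2041 ≡ 1 (mod 4), so (3/2041) = +(2041/3).
Reduce top mod 3: now compute (1/3).
Reached (1/3) = 1. Collecting the sign flips along the way, the symbol is +1.

1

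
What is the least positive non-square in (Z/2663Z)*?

(2/2663) = +1, so 2 is a residue.
(3/2663) = +1, so 3 is a residue.
(4/2663) = +1, so 4 is a residue.
(5/2663) = −1, so 5 is the smallest positive non-residue mod 2663.

5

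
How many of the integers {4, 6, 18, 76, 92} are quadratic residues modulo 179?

2

(4/179) = +1 → QR.
(6/179) = -1 → non-residue.
(18/179) = -1 → non-residue.
(76/179) = +1 → QR.
(92/179) = -1 → non-residue.
Total quadratic residues among the 5: 2.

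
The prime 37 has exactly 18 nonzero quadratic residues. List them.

Square k = 1,…,18 (k and 37−k give the same square):
1²=1, 2²=4, 3²=9, 4²=16, 5²=25, 6²=36, 7²≡12, 8²≡27, 9²≡7, 10²≡26, 11²≡10, 12²≡33, 13²≡21, 14²≡11, 15²≡3, 16²≡34, 17²≡30, 18²≡28 (mod 37).
So the quadratic residues mod 37 are {1, 3, 4, 7, 9, 10, 11, 12, 16, 21, 25, 26, 27, 28, 30, 33, 34, 36}.

1,3,4,7,9,10,11,12,16,21,25,26,27,28,30,33,34,36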